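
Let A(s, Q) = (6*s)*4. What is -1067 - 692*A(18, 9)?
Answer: -300011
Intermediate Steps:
A(s, Q) = 24*s
-1067 - 692*A(18, 9) = -1067 - 16608*18 = -1067 - 692*432 = -1067 - 298944 = -300011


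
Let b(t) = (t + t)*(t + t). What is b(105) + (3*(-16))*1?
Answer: 44052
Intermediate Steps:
b(t) = 4*t² (b(t) = (2*t)*(2*t) = 4*t²)
b(105) + (3*(-16))*1 = 4*105² + (3*(-16))*1 = 4*11025 - 48*1 = 44100 - 48 = 44052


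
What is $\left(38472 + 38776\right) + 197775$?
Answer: $275023$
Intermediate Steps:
$\left(38472 + 38776\right) + 197775 = 77248 + 197775 = 275023$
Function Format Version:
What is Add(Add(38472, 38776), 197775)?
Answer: 275023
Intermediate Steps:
Add(Add(38472, 38776), 197775) = Add(77248, 197775) = 275023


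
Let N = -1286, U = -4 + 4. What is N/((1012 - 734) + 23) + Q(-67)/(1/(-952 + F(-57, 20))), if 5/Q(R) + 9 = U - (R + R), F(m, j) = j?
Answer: -312682/7525 ≈ -41.552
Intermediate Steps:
U = 0
Q(R) = 5/(-9 - 2*R) (Q(R) = 5/(-9 + (0 - (R + R))) = 5/(-9 + (0 - 2*R)) = 5/(-9 - 2*R))
N/((1012 - 734) + 23) + Q(-67)/(1/(-952 + F(-57, 20))) = -1286/((1012 - 734) + 23) + (-5/(9 + 2*(-67)))/(1/(-952 + 20)) = -1286/(278 + 23) + (-5/(9 - 134))/(1/(-932)) = -1286/301 + (-5/(-125))/(-1/932) = -1286*1/301 - 5*(-1/125)*(-932) = -1286/301 + (1/25)*(-932) = -1286/301 - 932/25 = -312682/7525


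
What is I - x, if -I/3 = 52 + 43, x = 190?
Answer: -475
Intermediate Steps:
I = -285 (I = -3*(52 + 43) = -3*95 = -285)
I - x = -285 - 1*190 = -285 - 190 = -475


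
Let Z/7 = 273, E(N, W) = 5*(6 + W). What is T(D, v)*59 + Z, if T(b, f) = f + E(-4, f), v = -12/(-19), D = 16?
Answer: 74187/19 ≈ 3904.6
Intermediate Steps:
v = 12/19 (v = -12*(-1/19) = 12/19 ≈ 0.63158)
E(N, W) = 30 + 5*W
Z = 1911 (Z = 7*273 = 1911)
T(b, f) = 30 + 6*f (T(b, f) = f + (30 + 5*f) = 30 + 6*f)
T(D, v)*59 + Z = (30 + 6*(12/19))*59 + 1911 = (30 + 72/19)*59 + 1911 = (642/19)*59 + 1911 = 37878/19 + 1911 = 74187/19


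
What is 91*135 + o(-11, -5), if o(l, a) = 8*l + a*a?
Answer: 12222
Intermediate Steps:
o(l, a) = a² + 8*l (o(l, a) = 8*l + a² = a² + 8*l)
91*135 + o(-11, -5) = 91*135 + ((-5)² + 8*(-11)) = 12285 + (25 - 88) = 12285 - 63 = 12222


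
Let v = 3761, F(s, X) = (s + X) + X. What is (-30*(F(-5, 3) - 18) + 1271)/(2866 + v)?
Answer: 1781/6627 ≈ 0.26875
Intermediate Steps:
F(s, X) = s + 2*X (F(s, X) = (X + s) + X = s + 2*X)
(-30*(F(-5, 3) - 18) + 1271)/(2866 + v) = (-30*((-5 + 2*3) - 18) + 1271)/(2866 + 3761) = (-30*((-5 + 6) - 18) + 1271)/6627 = (-30*(1 - 18) + 1271)*(1/6627) = (-30*(-17) + 1271)*(1/6627) = (510 + 1271)*(1/6627) = 1781*(1/6627) = 1781/6627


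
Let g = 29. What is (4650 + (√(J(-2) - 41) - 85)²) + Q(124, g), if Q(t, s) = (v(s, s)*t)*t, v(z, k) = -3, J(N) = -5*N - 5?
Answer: -34289 - 1020*I ≈ -34289.0 - 1020.0*I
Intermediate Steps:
J(N) = -5 - 5*N
Q(t, s) = -3*t² (Q(t, s) = (-3*t)*t = -3*t²)
(4650 + (√(J(-2) - 41) - 85)²) + Q(124, g) = (4650 + (√((-5 - 5*(-2)) - 41) - 85)²) - 3*124² = (4650 + (√((-5 + 10) - 41) - 85)²) - 3*15376 = (4650 + (√(5 - 41) - 85)²) - 46128 = (4650 + (√(-36) - 85)²) - 46128 = (4650 + (6*I - 85)²) - 46128 = (4650 + (-85 + 6*I)²) - 46128 = -41478 + (-85 + 6*I)²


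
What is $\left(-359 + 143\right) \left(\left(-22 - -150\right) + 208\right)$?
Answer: $-72576$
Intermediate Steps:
$\left(-359 + 143\right) \left(\left(-22 - -150\right) + 208\right) = - 216 \left(\left(-22 + 150\right) + 208\right) = - 216 \left(128 + 208\right) = \left(-216\right) 336 = -72576$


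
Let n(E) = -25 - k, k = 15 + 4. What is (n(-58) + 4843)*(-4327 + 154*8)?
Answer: -14852905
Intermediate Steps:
k = 19
n(E) = -44 (n(E) = -25 - 1*19 = -25 - 19 = -44)
(n(-58) + 4843)*(-4327 + 154*8) = (-44 + 4843)*(-4327 + 154*8) = 4799*(-4327 + 1232) = 4799*(-3095) = -14852905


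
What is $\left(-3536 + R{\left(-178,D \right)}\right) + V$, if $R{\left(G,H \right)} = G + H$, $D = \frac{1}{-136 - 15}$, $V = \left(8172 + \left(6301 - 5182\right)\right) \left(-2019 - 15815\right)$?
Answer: $- \frac{25020610609}{151} \approx -1.657 \cdot 10^{8}$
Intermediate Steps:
$V = -165695694$ ($V = \left(8172 + 1119\right) \left(-17834\right) = 9291 \left(-17834\right) = -165695694$)
$D = - \frac{1}{151}$ ($D = \frac{1}{-151} = - \frac{1}{151} \approx -0.0066225$)
$\left(-3536 + R{\left(-178,D \right)}\right) + V = \left(-3536 - \frac{26879}{151}\right) - 165695694 = - \frac{560815}{151} - 165695694 = - \frac{25020610609}{151}$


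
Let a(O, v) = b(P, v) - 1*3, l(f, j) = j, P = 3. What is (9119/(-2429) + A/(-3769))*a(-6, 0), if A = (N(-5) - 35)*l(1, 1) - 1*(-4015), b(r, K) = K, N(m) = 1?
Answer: 132118080/9154901 ≈ 14.431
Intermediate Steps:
A = 3981 (A = (1 - 35)*1 - 1*(-4015) = -34*1 + 4015 = -34 + 4015 = 3981)
a(O, v) = -3 + v (a(O, v) = v - 1*3 = v - 3 = -3 + v)
(9119/(-2429) + A/(-3769))*a(-6, 0) = (9119/(-2429) + 3981/(-3769))*(-3 + 0) = (9119*(-1/2429) + 3981*(-1/3769))*(-3) = (-9119/2429 - 3981/3769)*(-3) = -44039360/9154901*(-3) = 132118080/9154901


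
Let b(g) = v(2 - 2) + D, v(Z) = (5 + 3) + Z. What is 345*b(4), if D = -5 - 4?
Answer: -345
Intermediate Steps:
D = -9
v(Z) = 8 + Z
b(g) = -1 (b(g) = (8 + (2 - 2)) - 9 = (8 + 0) - 9 = 8 - 9 = -1)
345*b(4) = 345*(-1) = -345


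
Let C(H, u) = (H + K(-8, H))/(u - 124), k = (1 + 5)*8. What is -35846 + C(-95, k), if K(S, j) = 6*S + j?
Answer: -1362029/38 ≈ -35843.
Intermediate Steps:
k = 48 (k = 6*8 = 48)
K(S, j) = j + 6*S
C(H, u) = (-48 + 2*H)/(-124 + u) (C(H, u) = (H + (H + 6*(-8)))/(u - 124) = (H + (H - 48))/(-124 + u) = (H + (-48 + H))/(-124 + u) = (-48 + 2*H)/(-124 + u))
-35846 + C(-95, k) = -35846 + 2*(-24 - 95)/(-124 + 48) = -35846 + 2*(-119)/(-76) = -35846 + 2*(-1/76)*(-119) = -35846 + 119/38 = -1362029/38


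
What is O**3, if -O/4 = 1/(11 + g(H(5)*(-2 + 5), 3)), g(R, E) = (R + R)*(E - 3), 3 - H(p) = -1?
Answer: -64/1331 ≈ -0.048084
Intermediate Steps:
H(p) = 4 (H(p) = 3 - 1*(-1) = 3 + 1 = 4)
g(R, E) = 2*R*(-3 + E) (g(R, E) = (2*R)*(-3 + E) = 2*R*(-3 + E))
O = -4/11 (O = -4/(11 + 2*(4*(-2 + 5))*(-3 + 3)) = -4/(11 + 2*(4*3)*0) = -4/(11 + 2*12*0) = -4/(11 + 0) = -4/11 ≈ -0.36364)
O**3 = (-4/11)**3 = -64/1331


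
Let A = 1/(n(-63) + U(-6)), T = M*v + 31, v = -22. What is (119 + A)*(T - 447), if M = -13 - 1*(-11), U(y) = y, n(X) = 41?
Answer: -1549752/35 ≈ -44279.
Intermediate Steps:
M = -2 (M = -13 + 11 = -2)
T = 75 (T = -2*(-22) + 31 = 44 + 31 = 75)
A = 1/35 (A = 1/(41 - 6) = 1/35 ≈ 0.028571)
(119 + A)*(T - 447) = (119 + 1/35)*(75 - 447) = (4166/35)*(-372) = -1549752/35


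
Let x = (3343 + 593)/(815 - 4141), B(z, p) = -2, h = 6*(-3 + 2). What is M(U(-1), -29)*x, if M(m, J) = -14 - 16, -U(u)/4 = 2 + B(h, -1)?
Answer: 59040/1663 ≈ 35.502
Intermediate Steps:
h = -6 (h = 6*(-1) = -6)
x = -1968/1663 (x = 3936/(-3326) = 3936*(-1/3326) = -1968/1663 ≈ -1.1834)
U(u) = 0 (U(u) = -4*(2 - 2) = -4*0 = 0)
M(m, J) = -30
M(U(-1), -29)*x = -30*(-1968/1663) = 59040/1663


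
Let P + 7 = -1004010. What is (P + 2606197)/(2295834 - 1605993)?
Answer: 178020/76649 ≈ 2.3225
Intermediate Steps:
P = -1004017 (P = -7 - 1004010 = -1004017)
(P + 2606197)/(2295834 - 1605993) = (-1004017 + 2606197)/(2295834 - 1605993) = 1602180/689841 = 1602180*(1/689841) = 178020/76649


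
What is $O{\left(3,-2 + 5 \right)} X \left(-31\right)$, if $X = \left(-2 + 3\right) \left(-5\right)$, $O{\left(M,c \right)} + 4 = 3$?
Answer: $-155$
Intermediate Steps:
$O{\left(M,c \right)} = -1$ ($O{\left(M,c \right)} = -4 + 3 = -1$)
$X = -5$ ($X = 1 \left(-5\right) = -5$)
$O{\left(3,-2 + 5 \right)} X \left(-31\right) = \left(-1\right) \left(-5\right) \left(-31\right) = 5 \left(-31\right) = -155$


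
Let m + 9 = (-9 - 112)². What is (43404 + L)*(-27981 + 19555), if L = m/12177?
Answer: -404865577240/1107 ≈ -3.6573e+8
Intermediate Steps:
m = 14632 (m = -9 + (-9 - 112)² = -9 + (-121)² = -9 + 14641 = 14632)
L = 14632/12177 ≈ 1.2016
(43404 + L)*(-27981 + 19555) = (43404 + 14632/12177)*(-27981 + 19555) = (528545140/12177)*(-8426) = -404865577240/1107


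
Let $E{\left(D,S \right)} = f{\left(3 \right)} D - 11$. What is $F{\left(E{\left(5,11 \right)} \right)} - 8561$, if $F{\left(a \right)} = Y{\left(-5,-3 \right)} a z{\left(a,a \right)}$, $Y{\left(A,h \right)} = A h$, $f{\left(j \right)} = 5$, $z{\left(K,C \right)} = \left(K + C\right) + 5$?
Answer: $-1631$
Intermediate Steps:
$z{\left(K,C \right)} = 5 + C + K$ ($z{\left(K,C \right)} = \left(C + K\right) + 5 = 5 + C + K$)
$E{\left(D,S \right)} = -11 + 5 D$ ($E{\left(D,S \right)} = 5 D - 11 = -11 + 5 D$)
$F{\left(a \right)} = 15 a \left(5 + 2 a\right)$ ($F{\left(a \right)} = \left(-5\right) \left(-3\right) a \left(5 + a + a\right) = 15 a \left(5 + 2 a\right)$)
$F{\left(E{\left(5,11 \right)} \right)} - 8561 = 15 \left(-11 + 5 \cdot 5\right) \left(5 + 2 \left(-11 + 5 \cdot 5\right)\right) - 8561 = 15 \left(-11 + 25\right) \left(5 + 2 \left(-11 + 25\right)\right) - 8561 = 15 \cdot 14 \left(5 + 2 \cdot 14\right) - 8561 = 15 \cdot 14 \left(5 + 28\right) - 8561 = 15 \cdot 14 \cdot 33 - 8561 = 6930 - 8561 = -1631$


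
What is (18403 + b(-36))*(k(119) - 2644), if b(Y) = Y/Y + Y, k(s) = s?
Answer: -46379200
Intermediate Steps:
b(Y) = 1 + Y
(18403 + b(-36))*(k(119) - 2644) = (18403 + (1 - 36))*(119 - 2644) = (18403 - 35)*(-2525) = 18368*(-2525) = -46379200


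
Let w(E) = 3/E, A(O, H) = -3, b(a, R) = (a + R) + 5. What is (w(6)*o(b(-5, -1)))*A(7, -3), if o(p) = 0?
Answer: 0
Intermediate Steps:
b(a, R) = 5 + R + a (b(a, R) = (R + a) + 5 = 5 + R + a)
(w(6)*o(b(-5, -1)))*A(7, -3) = ((3/6)*0)*(-3) = ((3*(⅙))*0)*(-3) = ((½)*0)*(-3) = 0*(-3) = 0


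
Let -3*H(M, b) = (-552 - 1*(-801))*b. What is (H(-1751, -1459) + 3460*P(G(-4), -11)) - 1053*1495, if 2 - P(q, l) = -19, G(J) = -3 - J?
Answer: -1380478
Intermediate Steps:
P(q, l) = 21 (P(q, l) = 2 - 1*(-19) = 2 + 19 = 21)
H(M, b) = -83*b (H(M, b) = -(-552 - 1*(-801))*b/3 = -(-552 + 801)*b/3 = -83*b)
(H(-1751, -1459) + 3460*P(G(-4), -11)) - 1053*1495 = (-83*(-1459) + 3460*21) - 1053*1495 = (121097 + 72660) - 1574235 = 193757 - 1574235 = -1380478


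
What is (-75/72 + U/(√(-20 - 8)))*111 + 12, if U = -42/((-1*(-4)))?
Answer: -829/8 + 333*I*√7/4 ≈ -103.63 + 220.26*I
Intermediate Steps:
U = -21/2 (U = -42/4 = -42*¼ = -21/2 ≈ -10.500)
(-75/72 + U/(√(-20 - 8)))*111 + 12 = (-75/72 - 21/(2*√(-20 - 8)))*111 + 12 = (-75*1/72 - 21*(-I*√7/14)/2)*111 + 12 = (-25/24 - 21*(-I*√7/14)/2)*111 + 12 = (-25/24 - (-3)*I*√7/4)*111 + 12 = (-25/24 + 3*I*√7/4)*111 + 12 = (-925/8 + 333*I*√7/4) + 12 = -829/8 + 333*I*√7/4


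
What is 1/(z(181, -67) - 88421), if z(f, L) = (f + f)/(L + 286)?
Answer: -219/19363837 ≈ -1.1310e-5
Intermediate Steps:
z(f, L) = 2*f/(286 + L) (z(f, L) = (2*f)/(286 + L) = 2*f/(286 + L))
1/(z(181, -67) - 88421) = 1/(2*181/(286 - 67) - 88421) = 1/(2*181/219 - 88421) = 1/(2*181*(1/219) - 88421) = 1/(362/219 - 88421) = 1/(-19363837/219) = -219/19363837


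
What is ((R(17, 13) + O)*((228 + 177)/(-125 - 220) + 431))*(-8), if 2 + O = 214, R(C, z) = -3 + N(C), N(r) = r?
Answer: -17873888/23 ≈ -7.7713e+5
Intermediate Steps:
R(C, z) = -3 + C
O = 212 (O = -2 + 214 = 212)
((R(17, 13) + O)*((228 + 177)/(-125 - 220) + 431))*(-8) = (((-3 + 17) + 212)*((228 + 177)/(-125 - 220) + 431))*(-8) = ((14 + 212)*(405/(-345) + 431))*(-8) = (226*(405*(-1/345) + 431))*(-8) = (226*(-27/23 + 431))*(-8) = (226*(9886/23))*(-8) = (2234236/23)*(-8) = -17873888/23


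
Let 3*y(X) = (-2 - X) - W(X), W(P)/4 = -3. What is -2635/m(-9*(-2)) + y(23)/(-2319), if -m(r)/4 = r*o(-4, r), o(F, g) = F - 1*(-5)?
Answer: 2036959/55656 ≈ 36.599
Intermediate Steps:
o(F, g) = 5 + F (o(F, g) = F + 5 = 5 + F)
W(P) = -12 (W(P) = 4*(-3) = -12)
m(r) = -4*r (m(r) = -4*r*(5 - 4) = -4*r)
y(X) = 10/3 - X/3 (y(X) = ((-2 - X) - 1*(-12))/3 = ((-2 - X) + 12)/3 = (10 - X)/3 = 10/3 - X/3)
-2635/m(-9*(-2)) + y(23)/(-2319) = -2635/((-(-36)*(-2))) + (10/3 - ⅓*23)/(-2319) = -2635/((-4*18)) + (10/3 - 23/3)*(-1/2319) = -2635/(-72) - 13/3*(-1/2319) = -2635*(-1/72) + 13/6957 = 2635/72 + 13/6957 = 2036959/55656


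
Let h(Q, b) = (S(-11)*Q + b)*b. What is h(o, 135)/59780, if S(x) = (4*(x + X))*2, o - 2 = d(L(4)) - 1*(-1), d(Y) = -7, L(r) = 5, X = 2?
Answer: 11421/11956 ≈ 0.95525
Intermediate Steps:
o = -4 (o = 2 + (-7 - 1*(-1)) = 2 + (-7 + 1) = 2 - 6 = -4)
S(x) = 16 + 8*x (S(x) = (4*(x + 2))*2 = (4*(2 + x))*2 = (8 + 4*x)*2 = 16 + 8*x)
h(Q, b) = b*(b - 72*Q) (h(Q, b) = ((16 + 8*(-11))*Q + b)*b = ((16 - 88)*Q + b)*b = (-72*Q + b)*b = (b - 72*Q)*b = b*(b - 72*Q))
h(o, 135)/59780 = (135*(135 - 72*(-4)))/59780 = (135*(135 + 288))*(1/59780) = (135*423)*(1/59780) = 57105*(1/59780) = 11421/11956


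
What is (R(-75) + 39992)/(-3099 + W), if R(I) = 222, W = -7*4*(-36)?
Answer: -40214/2091 ≈ -19.232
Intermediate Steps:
W = 1008 (W = -28*(-36) = 1008)
(R(-75) + 39992)/(-3099 + W) = (222 + 39992)/(-3099 + 1008) = 40214/(-2091) = 40214*(-1/2091) = -40214/2091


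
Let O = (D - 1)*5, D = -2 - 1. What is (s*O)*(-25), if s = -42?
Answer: -21000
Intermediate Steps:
D = -3
O = -20 (O = (-3 - 1)*5 = -4*5 = -20)
(s*O)*(-25) = -42*(-20)*(-25) = 840*(-25) = -21000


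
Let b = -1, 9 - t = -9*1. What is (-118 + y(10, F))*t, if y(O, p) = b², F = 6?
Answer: -2106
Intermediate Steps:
t = 18 (t = 9 - (-9) = 9 - 1*(-9) = 9 + 9 = 18)
y(O, p) = 1 (y(O, p) = (-1)² = 1)
(-118 + y(10, F))*t = (-118 + 1)*18 = -117*18 = -2106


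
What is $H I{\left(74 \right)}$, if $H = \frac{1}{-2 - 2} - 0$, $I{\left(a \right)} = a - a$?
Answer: $0$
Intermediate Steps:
$I{\left(a \right)} = 0$
$H = - \frac{1}{4}$ ($H = \frac{1}{-4} + 0 = - \frac{1}{4} + 0 = - \frac{1}{4} \approx -0.25$)
$H I{\left(74 \right)} = \left(- \frac{1}{4}\right) 0 = 0$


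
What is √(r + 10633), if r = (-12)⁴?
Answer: √31369 ≈ 177.11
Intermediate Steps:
r = 20736
√(r + 10633) = √(20736 + 10633) = √31369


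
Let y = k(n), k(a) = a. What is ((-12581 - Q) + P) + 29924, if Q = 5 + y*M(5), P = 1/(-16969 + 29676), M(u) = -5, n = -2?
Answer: 220186897/12707 ≈ 17328.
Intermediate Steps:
y = -2
P = 1/12707 ≈ 7.8697e-5
Q = 15 (Q = 5 - 2*(-5) = 5 + 10 = 15)
((-12581 - Q) + P) + 29924 = ((-12581 - 1*15) + 1/12707) + 29924 = ((-12581 - 15) + 1/12707) + 29924 = (-12596 + 1/12707) + 29924 = -160057371/12707 + 29924 = 220186897/12707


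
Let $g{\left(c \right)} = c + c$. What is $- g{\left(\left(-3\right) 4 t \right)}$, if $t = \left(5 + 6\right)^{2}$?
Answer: $2904$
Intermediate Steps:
$t = 121$ ($t = 11^{2} = 121$)
$g{\left(c \right)} = 2 c$
$- g{\left(\left(-3\right) 4 t \right)} = - 2 \left(-3\right) 4 \cdot 121 = - 2 \left(\left(-12\right) 121\right) = - 2 \left(-1452\right) = \left(-1\right) \left(-2904\right) = 2904$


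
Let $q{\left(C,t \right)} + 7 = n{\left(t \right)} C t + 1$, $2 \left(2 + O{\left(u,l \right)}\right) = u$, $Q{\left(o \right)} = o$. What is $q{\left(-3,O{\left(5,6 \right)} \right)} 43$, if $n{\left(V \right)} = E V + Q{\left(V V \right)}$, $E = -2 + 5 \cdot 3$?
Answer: $- \frac{5547}{8} \approx -693.38$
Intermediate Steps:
$O{\left(u,l \right)} = -2 + \frac{u}{2}$
$E = 13$ ($E = -2 + 15 = 13$)
$n{\left(V \right)} = V^{2} + 13 V$ ($n{\left(V \right)} = 13 V + V V = 13 V + V^{2} = V^{2} + 13 V$)
$q{\left(C,t \right)} = -6 + C t^{2} \left(13 + t\right)$ ($q{\left(C,t \right)} = -7 + \left(t \left(13 + t\right) C t + 1\right) = -7 + \left(C t \left(13 + t\right) t + 1\right) = -7 + \left(C t^{2} \left(13 + t\right) + 1\right) = -7 + \left(1 + C t^{2} \left(13 + t\right)\right) = -6 + C t^{2} \left(13 + t\right)$)
$q{\left(-3,O{\left(5,6 \right)} \right)} 43 = \left(-6 - 3 \left(-2 + \frac{1}{2} \cdot 5\right)^{2} \left(13 + \left(-2 + \frac{1}{2} \cdot 5\right)\right)\right) 43 = \left(-6 - 3 \left(-2 + \frac{5}{2}\right)^{2} \left(13 + \left(-2 + \frac{5}{2}\right)\right)\right) 43 = \left(-6 - \frac{3 \left(13 + \frac{1}{2}\right)}{4}\right) 43 = \left(-6 - \frac{3}{4} \cdot \frac{27}{2}\right) 43 = \left(-6 - \frac{81}{8}\right) 43 = \left(- \frac{129}{8}\right) 43 = - \frac{5547}{8}$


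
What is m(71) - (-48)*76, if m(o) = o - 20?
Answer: 3699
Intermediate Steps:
m(o) = -20 + o
m(71) - (-48)*76 = (-20 + 71) - (-48)*76 = 51 - 1*(-3648) = 51 + 3648 = 3699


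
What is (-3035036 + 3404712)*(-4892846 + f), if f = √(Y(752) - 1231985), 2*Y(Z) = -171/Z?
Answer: -1808767737896 + 92419*I*√174173127434/94 ≈ -1.8088e+12 + 4.1032e+8*I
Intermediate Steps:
Y(Z) = -171/(2*Z) (Y(Z) = (-171/Z)/2 = -171/(2*Z))
f = I*√174173127434/376 (f = √(-171/2/752 - 1231985) = √(-171/2*1/752 - 1231985) = √(-171/1504 - 1231985) = √(-1852905611/1504) = I*√174173127434/376 ≈ 1109.9*I)
(-3035036 + 3404712)*(-4892846 + f) = (-3035036 + 3404712)*(-4892846 + I*√174173127434/376) = 369676*(-4892846 + I*√174173127434/376) = -1808767737896 + 92419*I*√174173127434/94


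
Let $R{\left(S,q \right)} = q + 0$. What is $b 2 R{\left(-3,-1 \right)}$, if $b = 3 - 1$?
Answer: $-4$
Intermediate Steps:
$R{\left(S,q \right)} = q$
$b = 2$
$b 2 R{\left(-3,-1 \right)} = 2 \cdot 2 \left(-1\right) = 4 \left(-1\right) = -4$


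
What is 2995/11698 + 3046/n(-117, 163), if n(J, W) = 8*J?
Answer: -8207197/2737332 ≈ -2.9982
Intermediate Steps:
2995/11698 + 3046/n(-117, 163) = 2995/11698 + 3046/((8*(-117))) = 2995*(1/11698) + 3046/(-936) = 2995/11698 + 3046*(-1/936) = 2995/11698 - 1523/468 = -8207197/2737332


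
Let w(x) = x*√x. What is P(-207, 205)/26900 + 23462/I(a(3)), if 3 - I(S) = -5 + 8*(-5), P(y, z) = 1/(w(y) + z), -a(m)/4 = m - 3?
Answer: 70305806649503/143835935520 + 621*I*√23/239726559200 ≈ 488.79 + 1.2423e-8*I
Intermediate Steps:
a(m) = 12 - 4*m (a(m) = -4*(m - 3) = -4*(-3 + m) = 12 - 4*m)
w(x) = x^(3/2)
P(y, z) = 1/(z + y^(3/2)) (P(y, z) = 1/(y^(3/2) + z) = 1/(z + y^(3/2)))
I(S) = 48 (I(S) = 3 - (-5 + 8*(-5)) = 3 - (-5 - 40) = 3 - 1*(-45) = 3 + 45 = 48)
P(-207, 205)/26900 + 23462/I(a(3)) = 1/((205 + (-207)^(3/2))*26900) + 23462/48 = (1/26900)/(205 - 621*I*√23) + 23462*(1/48) = 1/(26900*(205 - 621*I*√23)) + 11731/24 = 11731/24 + 1/(26900*(205 - 621*I*√23))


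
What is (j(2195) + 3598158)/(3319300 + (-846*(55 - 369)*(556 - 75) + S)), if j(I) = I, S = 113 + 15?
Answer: 3600353/131094192 ≈ 0.027464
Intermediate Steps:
S = 128
(j(2195) + 3598158)/(3319300 + (-846*(55 - 369)*(556 - 75) + S)) = (2195 + 3598158)/(3319300 + (-846*(55 - 369)*(556 - 75) + 128)) = 3600353/(3319300 + (-(-265644)*481 + 128)) = 3600353/(3319300 + (-846*(-151034) + 128)) = 3600353/(3319300 + (127774764 + 128)) = 3600353/(3319300 + 127774892) = 3600353/131094192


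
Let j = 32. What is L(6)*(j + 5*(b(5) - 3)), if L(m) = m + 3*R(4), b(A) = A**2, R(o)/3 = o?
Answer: 5964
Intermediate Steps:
R(o) = 3*o
L(m) = 36 + m (L(m) = m + 3*(3*4) = m + 3*12 = m + 36 = 36 + m)
L(6)*(j + 5*(b(5) - 3)) = (36 + 6)*(32 + 5*(5**2 - 3)) = 42*(32 + 5*(25 - 3)) = 42*(32 + 5*22) = 42*(32 + 110) = 42*142 = 5964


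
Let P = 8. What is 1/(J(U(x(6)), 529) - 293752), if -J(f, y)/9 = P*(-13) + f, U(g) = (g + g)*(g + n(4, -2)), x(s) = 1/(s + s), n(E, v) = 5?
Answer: -8/2342589 ≈ -3.4150e-6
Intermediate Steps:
x(s) = 1/(2*s)
U(g) = 2*g*(5 + g) (U(g) = (g + g)*(g + 5) = (2*g)*(5 + g) = 2*g*(5 + g))
J(f, y) = 936 - 9*f (J(f, y) = -9*(8*(-13) + f) = -9*(-104 + f) = 936 - 9*f)
1/(J(U(x(6)), 529) - 293752) = 1/((936 - 18*(½)/6*(5 + (½)/6)) - 293752) = 1/((936 - 18*(½)*(⅙)*(5 + (½)*(⅙))) - 293752) = 1/((936 - 18*(5 + 1/12)/12) - 293752) = 1/((936 - 18*61/(12*12)) - 293752) = 1/((936 - 9*61/72) - 293752) = 1/((936 - 61/8) - 293752) = 1/(7427/8 - 293752) = 1/(-2342589/8) = -8/2342589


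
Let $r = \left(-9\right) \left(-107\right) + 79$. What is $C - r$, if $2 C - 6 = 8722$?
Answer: $3322$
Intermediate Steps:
$r = 1042$ ($r = 963 + 79 = 1042$)
$C = 4364$ ($C = 3 + \frac{1}{2} \cdot 8722 = 3 + 4361 = 4364$)
$C - r = 4364 - 1042 = 3322$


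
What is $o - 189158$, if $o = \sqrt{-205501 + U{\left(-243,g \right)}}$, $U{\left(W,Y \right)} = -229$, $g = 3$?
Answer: $-189158 + i \sqrt{205730} \approx -1.8916 \cdot 10^{5} + 453.57 i$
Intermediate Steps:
$o = i \sqrt{205730}$ ($o = \sqrt{-205501 - 229} = \sqrt{-205730} = i \sqrt{205730} \approx 453.57 i$)
$o - 189158 = i \sqrt{205730} - 189158 = -189158 + i \sqrt{205730}$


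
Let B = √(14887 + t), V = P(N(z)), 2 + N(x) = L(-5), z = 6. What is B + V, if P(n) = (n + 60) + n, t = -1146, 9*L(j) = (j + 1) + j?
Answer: 54 + √13741 ≈ 171.22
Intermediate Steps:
L(j) = ⅑ + 2*j/9 (L(j) = ((j + 1) + j)/9 = ((1 + j) + j)/9 = (1 + 2*j)/9 = ⅑ + 2*j/9)
N(x) = -3 (N(x) = -2 + (⅑ + (2/9)*(-5)) = -2 + (⅑ - 10/9) = -2 - 1 = -3)
P(n) = 60 + 2*n (P(n) = (60 + n) + n = 60 + 2*n)
V = 54 (V = 60 + 2*(-3) = 60 - 6 = 54)
B = √13741 (B = √(14887 - 1146) = √13741 ≈ 117.22)
B + V = √13741 + 54 = 54 + √13741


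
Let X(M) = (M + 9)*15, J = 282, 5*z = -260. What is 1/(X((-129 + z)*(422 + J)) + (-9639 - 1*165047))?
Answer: -1/2085911 ≈ -4.7941e-7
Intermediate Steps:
z = -52 (z = (1/5)*(-260) = -52)
X(M) = 135 + 15*M (X(M) = (9 + M)*15 = 135 + 15*M)
1/(X((-129 + z)*(422 + J)) + (-9639 - 1*165047)) = 1/((135 + 15*((-129 - 52)*(422 + 282))) + (-9639 - 1*165047)) = 1/((135 + 15*(-181*704)) + (-9639 - 165047)) = 1/((135 + 15*(-127424)) - 174686) = 1/((135 - 1911360) - 174686) = 1/(-1911225 - 174686) = 1/(-2085911) = -1/2085911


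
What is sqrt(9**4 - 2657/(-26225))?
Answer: sqrt(180496061218)/5245 ≈ 81.001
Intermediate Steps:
sqrt(9**4 - 2657/(-26225)) = sqrt(6561 - 2657*(-1/26225)) = sqrt(6561 + 2657/26225) = sqrt(172064882/26225) = sqrt(180496061218)/5245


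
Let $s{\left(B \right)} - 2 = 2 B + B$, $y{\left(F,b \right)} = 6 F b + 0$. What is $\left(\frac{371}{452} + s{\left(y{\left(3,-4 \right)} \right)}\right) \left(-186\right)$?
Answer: $\frac{8961201}{226} \approx 39651.0$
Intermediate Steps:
$y{\left(F,b \right)} = 6 F b$ ($y{\left(F,b \right)} = 6 F b + 0 = 6 F b$)
$s{\left(B \right)} = 2 + 3 B$ ($s{\left(B \right)} = 2 + \left(2 B + B\right) = 2 + 3 B$)
$\left(\frac{371}{452} + s{\left(y{\left(3,-4 \right)} \right)}\right) \left(-186\right) = \left(\frac{371}{452} + \left(2 + 3 \cdot 6 \cdot 3 \left(-4\right)\right)\right) \left(-186\right) = \left(371 \cdot \frac{1}{452} + \left(2 + 3 \left(-72\right)\right)\right) \left(-186\right) = \left(\frac{371}{452} + \left(2 - 216\right)\right) \left(-186\right) = \left(\frac{371}{452} - 214\right) \left(-186\right) = \left(- \frac{96357}{452}\right) \left(-186\right) = \frac{8961201}{226}$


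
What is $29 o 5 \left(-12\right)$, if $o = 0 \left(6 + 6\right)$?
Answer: $0$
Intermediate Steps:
$o = 0$ ($o = 0 \cdot 12 = 0$)
$29 o 5 \left(-12\right) = 29 \cdot 0 \cdot 5 \left(-12\right) = 29 \cdot 0 \left(-12\right) = 0 \left(-12\right) = 0$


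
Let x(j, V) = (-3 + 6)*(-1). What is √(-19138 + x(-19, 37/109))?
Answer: I*√19141 ≈ 138.35*I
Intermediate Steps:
x(j, V) = -3 (x(j, V) = 3*(-1) = -3)
√(-19138 + x(-19, 37/109)) = √(-19138 - 3) = √(-19141) = I*√19141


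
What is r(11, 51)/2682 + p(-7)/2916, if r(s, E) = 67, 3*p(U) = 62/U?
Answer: 54674/2281041 ≈ 0.023969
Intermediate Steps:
p(U) = 62/(3*U) (p(U) = (62/U)/3 = 62/(3*U))
r(11, 51)/2682 + p(-7)/2916 = 67/2682 + ((62/3)/(-7))/2916 = 67*(1/2682) + ((62/3)*(-⅐))*(1/2916) = 67/2682 - 62/21*1/2916 = 67/2682 - 31/30618 = 54674/2281041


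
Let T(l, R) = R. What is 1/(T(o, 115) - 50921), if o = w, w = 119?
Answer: -1/50806 ≈ -1.9683e-5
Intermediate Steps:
o = 119
1/(T(o, 115) - 50921) = 1/(115 - 50921) = 1/(-50806) = -1/50806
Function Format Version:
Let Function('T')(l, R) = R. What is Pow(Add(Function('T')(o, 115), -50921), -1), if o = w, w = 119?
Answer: Rational(-1, 50806) ≈ -1.9683e-5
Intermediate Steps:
o = 119
Pow(Add(Function('T')(o, 115), -50921), -1) = Pow(Add(115, -50921), -1) = Pow(-50806, -1) = Rational(-1, 50806)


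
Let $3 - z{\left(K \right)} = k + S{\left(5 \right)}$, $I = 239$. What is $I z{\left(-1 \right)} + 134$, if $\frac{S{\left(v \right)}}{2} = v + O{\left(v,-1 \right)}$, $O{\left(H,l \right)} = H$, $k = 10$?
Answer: $-6319$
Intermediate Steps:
$S{\left(v \right)} = 4 v$ ($S{\left(v \right)} = 2 \left(v + v\right) = 2 \cdot 2 v = 4 v$)
$z{\left(K \right)} = -27$ ($z{\left(K \right)} = 3 - \left(10 + 4 \cdot 5\right) = 3 - \left(10 + 20\right) = 3 - 30 = -27$)
$I z{\left(-1 \right)} + 134 = 239 \left(-27\right) + 134 = -6453 + 134 = -6319$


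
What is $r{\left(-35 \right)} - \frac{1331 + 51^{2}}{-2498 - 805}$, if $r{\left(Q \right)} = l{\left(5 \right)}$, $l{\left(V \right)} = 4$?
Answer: $\frac{17144}{3303} \approx 5.1904$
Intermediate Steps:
$r{\left(Q \right)} = 4$
$r{\left(-35 \right)} - \frac{1331 + 51^{2}}{-2498 - 805} = 4 - \frac{1331 + 51^{2}}{-2498 - 805} = 4 - \frac{1331 + 2601}{-3303} = 4 - 3932 \left(- \frac{1}{3303}\right) = 4 - - \frac{3932}{3303} = 4 + \frac{3932}{3303} = \frac{17144}{3303}$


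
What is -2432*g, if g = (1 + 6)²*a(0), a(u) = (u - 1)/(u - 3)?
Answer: -119168/3 ≈ -39723.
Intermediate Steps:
a(u) = (-1 + u)/(-3 + u)
g = 49/3 (g = (1 + 6)²*((-1 + 0)/(-3 + 0)) = 7²*(-1/(-3)) = 49*(-⅓*(-1)) = 49*(⅓) = 49/3 ≈ 16.333)
-2432*g = -2432*49/3 = -32*3724/3 = -119168/3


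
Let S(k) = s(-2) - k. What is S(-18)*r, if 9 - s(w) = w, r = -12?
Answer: -348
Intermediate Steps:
s(w) = 9 - w
S(k) = 11 - k (S(k) = (9 - 1*(-2)) - k = (9 + 2) - k = 11 - k)
S(-18)*r = (11 - 1*(-18))*(-12) = (11 + 18)*(-12) = 29*(-12) = -348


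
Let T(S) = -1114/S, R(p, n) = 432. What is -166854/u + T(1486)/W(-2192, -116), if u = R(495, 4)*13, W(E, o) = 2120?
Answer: -684439778/23036715 ≈ -29.711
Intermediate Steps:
u = 5616 (u = 432*13 = 5616)
-166854/u + T(1486)/W(-2192, -116) = -166854/5616 - 1114/1486/2120 = -166854*1/5616 - 1114*1/1486*(1/2120) = -27809/936 - 557/743*1/2120 = -27809/936 - 557/1575160 = -684439778/23036715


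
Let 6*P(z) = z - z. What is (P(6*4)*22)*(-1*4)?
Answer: 0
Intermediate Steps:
P(z) = 0 (P(z) = (z - z)/6 = (⅙)*0 = 0)
(P(6*4)*22)*(-1*4) = (0*22)*(-1*4) = 0*(-4) = 0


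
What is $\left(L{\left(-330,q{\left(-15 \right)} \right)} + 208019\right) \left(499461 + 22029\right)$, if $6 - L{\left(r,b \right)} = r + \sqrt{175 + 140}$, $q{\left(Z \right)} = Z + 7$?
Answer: $108655048950 - 1564470 \sqrt{35} \approx 1.0865 \cdot 10^{11}$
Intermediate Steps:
$q{\left(Z \right)} = 7 + Z$
$L{\left(r,b \right)} = 6 - r - 3 \sqrt{35}$ ($L{\left(r,b \right)} = 6 - \left(r + \sqrt{175 + 140}\right) = 6 - \left(r + \sqrt{315}\right) = 6 - \left(r + 3 \sqrt{35}\right) = 6 - r - 3 \sqrt{35}$)
$\left(L{\left(-330,q{\left(-15 \right)} \right)} + 208019\right) \left(499461 + 22029\right) = \left(\left(6 - -330 - 3 \sqrt{35}\right) + 208019\right) \left(499461 + 22029\right) = \left(\left(6 + 330 - 3 \sqrt{35}\right) + 208019\right) 521490 = \left(\left(336 - 3 \sqrt{35}\right) + 208019\right) 521490 = \left(208355 - 3 \sqrt{35}\right) 521490 = 108655048950 - 1564470 \sqrt{35}$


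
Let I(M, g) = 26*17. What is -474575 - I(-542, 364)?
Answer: -475017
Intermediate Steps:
I(M, g) = 442
-474575 - I(-542, 364) = -474575 - 1*442 = -474575 - 442 = -475017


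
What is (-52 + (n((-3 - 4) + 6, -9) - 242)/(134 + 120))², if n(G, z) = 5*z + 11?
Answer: 45454564/16129 ≈ 2818.2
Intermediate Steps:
n(G, z) = 11 + 5*z
(-52 + (n((-3 - 4) + 6, -9) - 242)/(134 + 120))² = (-52 + ((11 + 5*(-9)) - 242)/(134 + 120))² = (-52 + ((11 - 45) - 242)/254)² = (-52 + (-34 - 242)*(1/254))² = (-52 - 276*1/254)² = (-52 - 138/127)² = (-6742/127)² = 45454564/16129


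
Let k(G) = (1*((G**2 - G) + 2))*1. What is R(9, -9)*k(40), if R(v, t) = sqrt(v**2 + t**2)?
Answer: 14058*sqrt(2) ≈ 19881.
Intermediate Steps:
k(G) = 2 + G**2 - G (k(G) = (1*(2 + G**2 - G))*1 = (2 + G**2 - G)*1 = 2 + G**2 - G)
R(v, t) = sqrt(t**2 + v**2)
R(9, -9)*k(40) = sqrt((-9)**2 + 9**2)*(2 + 40**2 - 1*40) = sqrt(81 + 81)*(2 + 1600 - 40) = sqrt(162)*1562 = (9*sqrt(2))*1562 = 14058*sqrt(2)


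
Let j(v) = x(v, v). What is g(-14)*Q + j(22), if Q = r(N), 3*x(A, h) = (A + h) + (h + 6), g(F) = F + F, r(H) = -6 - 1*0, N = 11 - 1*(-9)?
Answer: 192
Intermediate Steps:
N = 20 (N = 11 + 9 = 20)
r(H) = -6 (r(H) = -6 + 0 = -6)
g(F) = 2*F
x(A, h) = 2 + A/3 + 2*h/3 (x(A, h) = ((A + h) + (h + 6))/3 = ((A + h) + (6 + h))/3 = (6 + A + 2*h)/3 = 2 + A/3 + 2*h/3)
Q = -6
j(v) = 2 + v (j(v) = 2 + v/3 + 2*v/3 = 2 + v)
g(-14)*Q + j(22) = (2*(-14))*(-6) + (2 + 22) = -28*(-6) + 24 = 168 + 24 = 192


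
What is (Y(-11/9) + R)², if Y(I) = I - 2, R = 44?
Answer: 134689/81 ≈ 1662.8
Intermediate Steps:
Y(I) = -2 + I
(Y(-11/9) + R)² = ((-2 - 11/9) + 44)² = (-29/9 + 44)² = (367/9)² = 134689/81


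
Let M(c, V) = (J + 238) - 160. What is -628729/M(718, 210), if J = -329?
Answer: 628729/251 ≈ 2504.9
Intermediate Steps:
M(c, V) = -251 (M(c, V) = (-329 + 238) - 160 = -91 - 160 = -251)
-628729/M(718, 210) = -628729/(-251) = -628729*(-1/251) = 628729/251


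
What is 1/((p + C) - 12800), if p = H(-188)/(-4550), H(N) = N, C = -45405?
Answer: -2275/132416281 ≈ -1.7181e-5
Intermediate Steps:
p = 94/2275 (p = -188/(-4550) = -188*(-1/4550) = 94/2275 ≈ 0.041319)
1/((p + C) - 12800) = 1/((94/2275 - 45405) - 12800) = 1/(-103296281/2275 - 12800) = 1/(-132416281/2275) = -2275/132416281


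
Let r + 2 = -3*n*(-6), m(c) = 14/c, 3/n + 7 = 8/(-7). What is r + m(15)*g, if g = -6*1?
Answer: -1352/95 ≈ -14.232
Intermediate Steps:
n = -7/19 (n = 3/(-7 + 8/(-7)) = 3/(-7 + 8*(-⅐)) = 3/(-7 - 8/7) = 3/(-57/7) = 3*(-7/57) = -7/19 ≈ -0.36842)
g = -6
r = -164/19 (r = -2 - 3*(-7/19)*(-6) = -2 + (21/19)*(-6) = -2 - 126/19 = -164/19 ≈ -8.6316)
r + m(15)*g = -164/19 + (14/15)*(-6) = -164/19 - 28/5 = -1352/95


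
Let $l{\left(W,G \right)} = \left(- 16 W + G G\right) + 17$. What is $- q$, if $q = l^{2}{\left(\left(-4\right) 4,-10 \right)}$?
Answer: $-139129$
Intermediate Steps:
$l{\left(W,G \right)} = 17 + G^{2} - 16 W$ ($l{\left(W,G \right)} = \left(- 16 W + G^{2}\right) + 17 = \left(G^{2} - 16 W\right) + 17 = 17 + G^{2} - 16 W$)
$q = 139129$ ($q = \left(17 + \left(-10\right)^{2} - 16 \left(\left(-4\right) 4\right)\right)^{2} = \left(17 + 100 - -256\right)^{2} = \left(17 + 100 + 256\right)^{2} = 373^{2} = 139129$)
$- q = \left(-1\right) 139129 = -139129$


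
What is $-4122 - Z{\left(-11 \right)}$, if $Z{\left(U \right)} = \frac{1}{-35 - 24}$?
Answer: $- \frac{243197}{59} \approx -4122.0$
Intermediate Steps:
$Z{\left(U \right)} = - \frac{1}{59}$ ($Z{\left(U \right)} = \frac{1}{-59} = - \frac{1}{59}$)
$-4122 - Z{\left(-11 \right)} = -4122 - - \frac{1}{59} = -4122 + \frac{1}{59} = - \frac{243197}{59}$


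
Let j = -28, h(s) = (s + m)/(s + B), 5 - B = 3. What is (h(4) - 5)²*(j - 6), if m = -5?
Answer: -16337/18 ≈ -907.61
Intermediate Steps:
B = 2 (B = 5 - 1*3 = 5 - 3 = 2)
h(s) = (-5 + s)/(2 + s) (h(s) = (s - 5)/(s + 2) = (-5 + s)/(2 + s))
(h(4) - 5)²*(j - 6) = ((-5 + 4)/(2 + 4) - 5)²*(-28 - 6) = (-1/6 - 5)²*(-34) = ((⅙)*(-1) - 5)²*(-34) = (-⅙ - 5)²*(-34) = (-31/6)²*(-34) = (961/36)*(-34) = -16337/18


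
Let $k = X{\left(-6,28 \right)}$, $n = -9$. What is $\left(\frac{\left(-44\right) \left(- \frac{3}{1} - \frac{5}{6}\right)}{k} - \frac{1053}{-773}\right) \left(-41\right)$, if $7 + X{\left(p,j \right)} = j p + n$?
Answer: $- \frac{169453}{9276} \approx -18.268$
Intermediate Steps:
$X{\left(p,j \right)} = -16 + j p$ ($X{\left(p,j \right)} = -7 + \left(j p - 9\right) = -7 + \left(-9 + j p\right) = -16 + j p$)
$k = -184$ ($k = -16 + 28 \left(-6\right) = -16 - 168 = -184$)
$\left(\frac{\left(-44\right) \left(- \frac{3}{1} - \frac{5}{6}\right)}{k} - \frac{1053}{-773}\right) \left(-41\right) = \left(\frac{\left(-44\right) \left(- \frac{3}{1} - \frac{5}{6}\right)}{-184} - \frac{1053}{-773}\right) \left(-41\right) = \left(- 44 \left(\left(-3\right) 1 - \frac{5}{6}\right) \left(- \frac{1}{184}\right) - - \frac{1053}{773}\right) \left(-41\right) = \left(- 44 \left(-3 - \frac{5}{6}\right) \left(- \frac{1}{184}\right) + \frac{1053}{773}\right) \left(-41\right) = \left(\left(-44\right) \left(- \frac{23}{6}\right) \left(- \frac{1}{184}\right) + \frac{1053}{773}\right) \left(-41\right) = \left(\frac{506}{3} \left(- \frac{1}{184}\right) + \frac{1053}{773}\right) \left(-41\right) = \left(- \frac{11}{12} + \frac{1053}{773}\right) \left(-41\right) = \frac{4133}{9276} \left(-41\right) = - \frac{169453}{9276}$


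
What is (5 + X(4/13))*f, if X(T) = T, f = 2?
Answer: 138/13 ≈ 10.615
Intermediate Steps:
(5 + X(4/13))*f = (5 + 4/13)*2 = (69/13)*2 = 138/13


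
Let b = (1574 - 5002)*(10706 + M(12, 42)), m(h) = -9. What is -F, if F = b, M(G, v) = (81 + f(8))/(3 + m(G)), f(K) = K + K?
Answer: 109934246/3 ≈ 3.6645e+7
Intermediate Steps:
f(K) = 2*K
M(G, v) = -97/6 (M(G, v) = (81 + 2*8)/(3 - 9) = (81 + 16)/(-6) = 97*(-⅙) = -97/6)
b = -109934246/3 (b = (1574 - 5002)*(10706 - 97/6) = -3428*64139/6 = -109934246/3 ≈ -3.6645e+7)
F = -109934246/3 ≈ -3.6645e+7
-F = -1*(-109934246/3) = 109934246/3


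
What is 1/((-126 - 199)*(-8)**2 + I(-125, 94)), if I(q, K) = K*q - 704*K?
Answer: -1/98726 ≈ -1.0129e-5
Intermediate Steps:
I(q, K) = -704*K + K*q
1/((-126 - 199)*(-8)**2 + I(-125, 94)) = 1/((-126 - 199)*(-8)**2 + 94*(-704 - 125)) = 1/(-325*64 + 94*(-829)) = 1/(-20800 - 77926) = 1/(-98726) = -1/98726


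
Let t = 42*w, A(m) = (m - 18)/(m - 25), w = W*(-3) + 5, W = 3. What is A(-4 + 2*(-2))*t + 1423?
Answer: 14197/11 ≈ 1290.6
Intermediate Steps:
w = -4 (w = 3*(-3) + 5 = -9 + 5 = -4)
A(m) = (-18 + m)/(-25 + m)
t = -168 (t = 42*(-4) = -168)
A(-4 + 2*(-2))*t + 1423 = ((-18 + (-4 + 2*(-2)))/(-25 + (-4 + 2*(-2))))*(-168) + 1423 = ((-18 + (-4 - 4))/(-25 + (-4 - 4)))*(-168) + 1423 = ((-18 - 8)/(-25 - 8))*(-168) + 1423 = (-26/(-33))*(-168) + 1423 = -1/33*(-26)*(-168) + 1423 = (26/33)*(-168) + 1423 = -1456/11 + 1423 = 14197/11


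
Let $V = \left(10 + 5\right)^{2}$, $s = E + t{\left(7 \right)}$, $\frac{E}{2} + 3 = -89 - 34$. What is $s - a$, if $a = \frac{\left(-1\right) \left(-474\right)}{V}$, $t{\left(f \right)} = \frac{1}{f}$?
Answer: $- \frac{133331}{525} \approx -253.96$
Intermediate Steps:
$E = -252$ ($E = -6 + 2 \left(-89 - 34\right) = -6 + 2 \left(-123\right) = -6 - 246 = -252$)
$s = - \frac{1763}{7}$ ($s = -252 + \frac{1}{7} = - \frac{1763}{7} \approx -251.86$)
$V = 225$ ($V = 15^{2} = 225$)
$a = \frac{158}{75}$ ($a = \frac{\left(-1\right) \left(-474\right)}{225} = 474 \cdot \frac{1}{225} = \frac{158}{75} \approx 2.1067$)
$s - a = - \frac{1763}{7} - \frac{158}{75} = - \frac{133331}{525}$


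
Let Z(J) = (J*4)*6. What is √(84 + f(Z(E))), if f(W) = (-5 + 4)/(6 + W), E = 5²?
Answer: √30847218/606 ≈ 9.1651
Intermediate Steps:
E = 25
Z(J) = 24*J (Z(J) = (4*J)*6 = 24*J)
f(W) = -1/(6 + W)
√(84 + f(Z(E))) = √(84 - 1/(6 + 24*25)) = √(84 - 1/(6 + 600)) = √(84 - 1/606) = √(50903/606) = √30847218/606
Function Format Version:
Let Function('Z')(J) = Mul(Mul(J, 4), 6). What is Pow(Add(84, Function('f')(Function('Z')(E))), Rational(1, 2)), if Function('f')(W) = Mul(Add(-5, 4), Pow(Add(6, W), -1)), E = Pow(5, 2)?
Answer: Mul(Rational(1, 606), Pow(30847218, Rational(1, 2))) ≈ 9.1651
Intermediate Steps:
E = 25
Function('Z')(J) = Mul(24, J) (Function('Z')(J) = Mul(Mul(4, J), 6) = Mul(24, J))
Function('f')(W) = Mul(-1, Pow(Add(6, W), -1))
Pow(Add(84, Function('f')(Function('Z')(E))), Rational(1, 2)) = Pow(Add(84, Mul(-1, Pow(Add(6, Mul(24, 25)), -1))), Rational(1, 2)) = Pow(Add(84, Mul(-1, Pow(Add(6, 600), -1))), Rational(1, 2)) = Pow(Add(84, Mul(-1, Pow(606, -1))), Rational(1, 2)) = Pow(Add(84, Mul(-1, Rational(1, 606))), Rational(1, 2)) = Pow(Add(84, Rational(-1, 606)), Rational(1, 2)) = Pow(Rational(50903, 606), Rational(1, 2)) = Mul(Rational(1, 606), Pow(30847218, Rational(1, 2)))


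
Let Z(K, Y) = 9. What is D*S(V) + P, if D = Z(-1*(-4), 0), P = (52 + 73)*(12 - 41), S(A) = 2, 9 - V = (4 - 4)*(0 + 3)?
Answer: -3607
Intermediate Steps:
V = 9 (V = 9 - (4 - 4)*(0 + 3) = 9 - 0*3 = 9 - 1*0 = 9 + 0 = 9)
P = -3625 (P = 125*(-29) = -3625)
D = 9
D*S(V) + P = 9*2 - 3625 = 18 - 3625 = -3607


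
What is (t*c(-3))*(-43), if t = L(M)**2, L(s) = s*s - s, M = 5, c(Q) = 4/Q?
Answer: 68800/3 ≈ 22933.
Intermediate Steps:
L(s) = s**2 - s
t = 400 (t = (5*(-1 + 5))**2 = (5*4)**2 = 20**2 = 400)
(t*c(-3))*(-43) = (400*(4/(-3)))*(-43) = (400*(4*(-1/3)))*(-43) = (400*(-4/3))*(-43) = -1600/3*(-43) = 68800/3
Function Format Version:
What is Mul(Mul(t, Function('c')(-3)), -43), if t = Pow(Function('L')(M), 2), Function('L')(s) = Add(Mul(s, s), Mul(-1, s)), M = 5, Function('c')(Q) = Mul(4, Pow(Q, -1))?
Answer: Rational(68800, 3) ≈ 22933.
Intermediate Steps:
Function('L')(s) = Add(Pow(s, 2), Mul(-1, s))
t = 400 (t = Pow(Mul(5, Add(-1, 5)), 2) = Pow(Mul(5, 4), 2) = Pow(20, 2) = 400)
Mul(Mul(t, Function('c')(-3)), -43) = Mul(Mul(400, Mul(4, Pow(-3, -1))), -43) = Mul(Mul(400, Mul(4, Rational(-1, 3))), -43) = Mul(Mul(400, Rational(-4, 3)), -43) = Mul(Rational(-1600, 3), -43) = Rational(68800, 3)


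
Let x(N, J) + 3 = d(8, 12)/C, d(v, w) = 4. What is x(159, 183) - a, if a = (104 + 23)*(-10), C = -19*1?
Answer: 24069/19 ≈ 1266.8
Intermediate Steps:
C = -19
a = -1270 (a = 127*(-10) = -1270)
x(N, J) = -61/19 (x(N, J) = -3 + 4/(-19) = -3 + 4*(-1/19) = -3 - 4/19 = -61/19)
x(159, 183) - a = -61/19 - 1*(-1270) = -61/19 + 1270 = 24069/19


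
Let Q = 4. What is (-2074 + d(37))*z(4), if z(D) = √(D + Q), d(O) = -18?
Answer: -4184*√2 ≈ -5917.1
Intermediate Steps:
z(D) = √(4 + D) (z(D) = √(D + 4) = √(4 + D))
(-2074 + d(37))*z(4) = (-2074 - 18)*√(4 + 4) = -4184*√2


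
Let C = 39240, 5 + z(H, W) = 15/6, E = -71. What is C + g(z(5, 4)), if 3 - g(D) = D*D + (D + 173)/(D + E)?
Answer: 23072573/588 ≈ 39239.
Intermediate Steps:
z(H, W) = -5/2 (z(H, W) = -5 + 15/6 = -5 + 15*(1/6) = -5 + 5/2 = -5/2)
g(D) = 3 - D**2 - (173 + D)/(-71 + D) (g(D) = 3 - (D*D + (D + 173)/(D - 71)) = 3 - (D**2 + (173 + D)/(-71 + D)) = 3 + (-D**2 - (173 + D)/(-71 + D)) = 3 - D**2 - (173 + D)/(-71 + D))
C + g(z(5, 4)) = 39240 + (-386 - (-5/2)**3 + 2*(-5/2) + 71*(-5/2)**2)/(-71 - 5/2) = 39240 + (-386 - 1*(-125/8) - 5 + 71*(25/4))/(-147/2) = 39240 - 2*(-386 + 125/8 - 5 + 1775/4)/147 = 39240 - 2/147*547/8 = 39240 - 547/588 = 23072573/588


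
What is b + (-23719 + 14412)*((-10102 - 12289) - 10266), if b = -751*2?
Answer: 303937197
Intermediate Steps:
b = -1502
b + (-23719 + 14412)*((-10102 - 12289) - 10266) = -1502 + (-23719 + 14412)*((-10102 - 12289) - 10266) = -1502 - 9307*(-22391 - 10266) = -1502 - 9307*(-32657) = -1502 + 303938699 = 303937197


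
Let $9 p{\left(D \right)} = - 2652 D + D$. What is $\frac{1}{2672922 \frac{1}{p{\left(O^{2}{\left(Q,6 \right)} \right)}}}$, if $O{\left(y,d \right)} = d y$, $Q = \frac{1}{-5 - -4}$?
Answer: $- \frac{5302}{1336461} \approx -0.0039672$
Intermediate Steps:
$Q = -1$ ($Q = \frac{1}{-5 + \left(8 - 4\right)} = \frac{1}{-5 + 4} = \frac{1}{-1} = -1$)
$p{\left(D \right)} = - \frac{2651 D}{9}$ ($p{\left(D \right)} = \frac{- 2652 D + D}{9} = \frac{\left(-2651\right) D}{9} = - \frac{2651 D}{9}$)
$\frac{1}{2672922 \frac{1}{p{\left(O^{2}{\left(Q,6 \right)} \right)}}} = \frac{1}{2672922 \frac{1}{\left(- \frac{2651}{9}\right) \left(6 \left(-1\right)\right)^{2}}} = \frac{1}{2672922 \frac{1}{\left(- \frac{2651}{9}\right) \left(-6\right)^{2}}} = \frac{1}{2672922 \frac{1}{\left(- \frac{2651}{9}\right) 36}} = \frac{1}{2672922 \frac{1}{-10604}} = \frac{1}{2672922 \left(- \frac{1}{10604}\right)} = \frac{1}{- \frac{1336461}{5302}} = - \frac{5302}{1336461}$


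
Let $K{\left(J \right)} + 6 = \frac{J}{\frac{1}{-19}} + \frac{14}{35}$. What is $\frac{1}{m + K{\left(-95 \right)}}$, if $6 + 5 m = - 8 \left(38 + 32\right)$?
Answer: $\frac{5}{8431} \approx 0.00059305$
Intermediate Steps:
$K{\left(J \right)} = - \frac{28}{5} - 19 J$ ($K{\left(J \right)} = -6 + \left(\frac{J}{\frac{1}{-19}} + \frac{14}{35}\right) = -6 + \left(\frac{J}{- \frac{1}{19}} + 14 \cdot \frac{1}{35}\right) = -6 + \left(J \left(-19\right) + \frac{2}{5}\right) = -6 - \left(- \frac{2}{5} + 19 J\right) = - \frac{28}{5} - 19 J$)
$m = - \frac{566}{5}$ ($m = - \frac{6}{5} + \frac{\left(-8\right) \left(38 + 32\right)}{5} = - \frac{6}{5} + \frac{\left(-8\right) 70}{5} = - \frac{6}{5} + \frac{1}{5} \left(-560\right) = - \frac{6}{5} - 112 = - \frac{566}{5} \approx -113.2$)
$\frac{1}{m + K{\left(-95 \right)}} = \frac{1}{- \frac{566}{5} - - \frac{8997}{5}} = \frac{1}{- \frac{566}{5} + \left(- \frac{28}{5} + 1805\right)} = \frac{1}{- \frac{566}{5} + \frac{8997}{5}} = \frac{1}{\frac{8431}{5}} = \frac{5}{8431}$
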